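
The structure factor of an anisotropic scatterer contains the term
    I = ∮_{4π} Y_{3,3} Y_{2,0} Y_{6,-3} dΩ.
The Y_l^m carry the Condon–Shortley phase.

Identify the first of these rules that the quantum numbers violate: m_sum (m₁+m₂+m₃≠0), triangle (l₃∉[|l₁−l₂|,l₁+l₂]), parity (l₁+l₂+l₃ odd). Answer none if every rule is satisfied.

Σmᵢ = 0  ✓
l₃∈[|l₁−l₂|,l₁+l₂]=[1,5], have l₃=6  ✗
Σlᵢ = 11 ⇒ odd

triangle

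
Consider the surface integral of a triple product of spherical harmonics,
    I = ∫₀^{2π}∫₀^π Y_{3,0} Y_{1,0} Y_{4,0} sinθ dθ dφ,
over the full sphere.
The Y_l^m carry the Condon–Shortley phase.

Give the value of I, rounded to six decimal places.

0.246233

m-sum 0 ✓  L=8 even ✓  2≤4≤4 ✓
Π(2lᵢ+1) = 7×3×9 = 189
triangle coeff Δ(3,1,4) = 1/252
Σ_t [0,0]: t=0:+1/36 = 1/36
(3j)²=4/63 [(3 1 4; 0 0 0)], sign=+1
(m-triple is (0,0,0) — same symbol as above.)
⇒ 4πI² = 16/21
I = (+1)√(16/21/(4π)) = 0.24623252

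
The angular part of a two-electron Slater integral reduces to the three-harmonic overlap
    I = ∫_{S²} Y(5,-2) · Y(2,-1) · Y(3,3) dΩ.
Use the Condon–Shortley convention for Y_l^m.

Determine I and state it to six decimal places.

0.063396

Rules hold: Σm=0, L=10 even, 3≤3≤7.
N = 11·5·7 = 385
Δ = 4!·6!·0!/11! = 1/2310
Racah Σ t=2..2: t=2:+1/144 = 1/144
⇒ 3j(5 2 3; 0 0 0)² = 10/231, sgn -1
Racah Σ t=1..1: t=1:−1/4320 = -1/4320
⇒ 3j(5 2 3; -2 -1 3)² = 1/330, sgn -1
4πI² = N·(3j₀)²·(3jₘ)² = 5/99
I = +1·√(0.0505051/4π) = 0.06339609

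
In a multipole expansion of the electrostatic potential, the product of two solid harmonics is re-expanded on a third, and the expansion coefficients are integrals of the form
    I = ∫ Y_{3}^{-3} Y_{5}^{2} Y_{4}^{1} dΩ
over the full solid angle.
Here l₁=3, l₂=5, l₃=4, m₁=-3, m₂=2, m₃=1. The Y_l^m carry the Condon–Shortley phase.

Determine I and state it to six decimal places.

-0.179179

Rules hold: Σm=0, L=12 even, 2≤4≤8.
N = 7·11·9 = 693
Δ = 4!·2!·6!/13! = 1/180180
Racah Σ t=1..3: t=1:−1/576 t=2:+1/144 t=3:−1/576 = 1/288
⇒ 3j(3 5 4; 0 0 0)² = 20/1001, sgn +1
Racah Σ t=4..4: t=4:+1/1728 = 1/1728
⇒ 3j(3 5 4; -3 2 1)² = 25/858, sgn -1
4πI² = N·(3j₀)²·(3jₘ)² = 750/1859
I = -1·√(0.403443/4π) = -0.17917854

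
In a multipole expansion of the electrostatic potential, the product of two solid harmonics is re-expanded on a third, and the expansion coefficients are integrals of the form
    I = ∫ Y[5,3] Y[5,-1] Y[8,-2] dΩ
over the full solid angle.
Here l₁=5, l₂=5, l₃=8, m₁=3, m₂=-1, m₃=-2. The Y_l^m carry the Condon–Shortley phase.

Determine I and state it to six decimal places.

Checks pass: Σm=0; 18 even; l₃=8∈[0,10].
(2·5+1)(2·5+1)(2·8+1) = 2057
Δ: 2! 8! 8! / 19! → 1/37413090
sum: t=0:+1/1036800 t=1:−1/331776 t=2:+1/1036800 = -1/921600
3j²(5 5 8; 0 0 0) = Δ·Π!·Σ² = 490/46189  (sign -1)
sum: t=0:+1/1658880 t=1:−1/3628800 t=2:+1/116121600 = 13/38707200
3j²(5 5 8; 3 -1 -2) = Δ·Π!·Σ² = 39/3553  (sign +1)
combine: 4πI² = 2057·490/46189·39/3553 = 1470/6137
take √, sign -1: I = -0.13806248

-0.138062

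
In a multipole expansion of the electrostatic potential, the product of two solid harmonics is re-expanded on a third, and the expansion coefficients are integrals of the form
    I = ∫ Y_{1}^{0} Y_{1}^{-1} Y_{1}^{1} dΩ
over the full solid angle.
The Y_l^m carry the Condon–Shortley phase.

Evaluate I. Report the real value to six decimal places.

Σlᵢ=3 odd — θ-integrand is odd under cosθ→−cosθ; I=0

0.000000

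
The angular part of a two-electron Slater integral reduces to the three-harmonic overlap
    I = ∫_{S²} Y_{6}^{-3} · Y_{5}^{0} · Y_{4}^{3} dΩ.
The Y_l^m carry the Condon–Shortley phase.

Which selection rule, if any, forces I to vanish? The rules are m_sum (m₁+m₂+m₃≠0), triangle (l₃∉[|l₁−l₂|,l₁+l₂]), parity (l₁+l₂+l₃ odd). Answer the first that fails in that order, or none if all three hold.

azimuthal sum: -3 + 0 + 3 = 0  ✓
1 ≤ 4 ≤ 11 (triangle on l)  ✓
L = 6 + 5 + 4 = 15 (odd)  ✗

parity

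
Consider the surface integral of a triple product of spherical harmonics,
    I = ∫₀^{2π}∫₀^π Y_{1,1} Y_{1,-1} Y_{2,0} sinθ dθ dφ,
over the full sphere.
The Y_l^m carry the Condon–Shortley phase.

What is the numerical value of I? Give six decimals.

Rules hold: Σm=0, L=4 even, 0≤2≤2.
N = 3·3·5 = 45
Δ = 0!·2!·2!/5! = 1/30
Racah Σ t=0..0: t=0:+1/1 = 1/1
⇒ 3j(1 1 2; 0 0 0)² = 2/15, sgn +1
Racah Σ t=0..0: t=0:+1/4 = 1/4
⇒ 3j(1 1 2; 1 -1 0)² = 1/30, sgn +1
4πI² = N·(3j₀)²·(3jₘ)² = 1/5
I = +1·√(0.2/4π) = 0.12615663

0.126157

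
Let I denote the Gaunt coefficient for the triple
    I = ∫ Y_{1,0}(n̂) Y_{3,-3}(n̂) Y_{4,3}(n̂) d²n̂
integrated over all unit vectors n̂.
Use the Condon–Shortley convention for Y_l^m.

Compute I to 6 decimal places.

-0.162868

m-sum 0 ✓  L=8 even ✓  2≤4≤4 ✓
Π(2lᵢ+1) = 3×7×9 = 189
triangle coeff Δ(1,3,4) = 1/252
Σ_t [0,0]: t=0:+1/36 = 1/36
(3j)²=4/63 [(1 3 4; 0 0 0)], sign=+1
Σ_t [0,0]: t=0:+1/720 = 1/720
(3j)²=1/36 [(1 3 4; 0 -3 3)], sign=-1
⇒ 4πI² = 1/3
I = (-1)√(1/3/(4π)) = -0.16286750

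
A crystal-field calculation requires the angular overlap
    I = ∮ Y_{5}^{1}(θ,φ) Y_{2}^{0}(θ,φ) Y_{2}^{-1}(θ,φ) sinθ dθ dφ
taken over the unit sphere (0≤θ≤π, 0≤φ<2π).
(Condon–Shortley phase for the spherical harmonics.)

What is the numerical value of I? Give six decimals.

0.000000

l₃=2 ∉ [3,7] — triangle fails ⇒ I = 0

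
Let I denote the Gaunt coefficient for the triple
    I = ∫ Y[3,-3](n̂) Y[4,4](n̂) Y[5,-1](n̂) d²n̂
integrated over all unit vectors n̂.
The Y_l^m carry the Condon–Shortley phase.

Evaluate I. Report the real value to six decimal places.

m-sum 0 ✓  L=12 even ✓  1≤5≤7 ✓
Π(2lᵢ+1) = 7×9×11 = 693
triangle coeff Δ(3,4,5) = 1/180180
Σ_t [0,2]: t=0:+1/576 t=1:−1/144 t=2:+1/576 = -1/288
(3j)²=20/1001 [(3 4 5; 0 0 0)], sign=+1
Σ_t [2,2]: t=2:+1/34560 = 1/34560
(3j)²=1/429 [(3 4 5; -3 4 -1)], sign=+1
⇒ 4πI² = 60/1859
I = (+1)√(60/1859/(4π)) = 0.05067935

0.050679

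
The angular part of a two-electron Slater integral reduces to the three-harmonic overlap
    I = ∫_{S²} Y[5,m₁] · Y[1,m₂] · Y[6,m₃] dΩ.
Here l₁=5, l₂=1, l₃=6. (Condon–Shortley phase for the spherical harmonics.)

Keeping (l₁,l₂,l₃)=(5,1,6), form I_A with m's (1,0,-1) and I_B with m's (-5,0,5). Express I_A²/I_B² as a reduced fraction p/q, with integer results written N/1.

35/11

Same 5,1,6: normalisation and zero-m 3j drop out of the ratio.
A: Δ: 0! 10! 2! / 13! → 1/858; sum: t=0:+1/17280 = 1/17280; 3j²(5 1 6; 1 0 -1) = Δ·Π!·Σ² = 35/858  (sign -1)
B: Δ: 0! 10! 2! / 13! → 1/858; sum: t=0:+1/3628800 = 1/3628800; 3j²(5 1 6; -5 0 5) = Δ·Π!·Σ² = 1/78  (sign -1)
I_A²/I_B² = (35/858)/(1/78) = 35/11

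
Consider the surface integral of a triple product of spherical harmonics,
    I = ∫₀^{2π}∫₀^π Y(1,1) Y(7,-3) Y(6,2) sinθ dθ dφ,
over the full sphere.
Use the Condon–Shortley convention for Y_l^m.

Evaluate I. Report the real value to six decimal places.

-0.234717

m-sum 0 ✓  L=14 even ✓  6≤6≤8 ✓
Π(2lᵢ+1) = 3×15×13 = 585
triangle coeff Δ(1,7,6) = 1/1365
Σ_t [1,1]: t=1:−1/518400 = -1/518400
(3j)²=7/195 [(1 7 6; 0 0 0)], sign=-1
Σ_t [0,0]: t=0:+1/1935360 = 1/1935360
(3j)²=3/91 [(1 7 6; 1 -3 2)], sign=+1
⇒ 4πI² = 9/13
I = (-1)√(9/13/(4π)) = -0.23471705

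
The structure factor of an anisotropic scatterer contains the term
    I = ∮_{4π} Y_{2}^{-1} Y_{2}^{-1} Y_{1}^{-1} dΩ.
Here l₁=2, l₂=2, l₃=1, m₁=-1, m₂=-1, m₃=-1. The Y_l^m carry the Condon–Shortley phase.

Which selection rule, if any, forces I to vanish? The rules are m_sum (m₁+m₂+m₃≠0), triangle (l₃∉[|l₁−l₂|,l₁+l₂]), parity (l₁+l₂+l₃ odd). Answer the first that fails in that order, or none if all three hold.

m_sum

Σmᵢ = -3  ✗
l₃∈[|l₁−l₂|,l₁+l₂]=[0,4], have l₃=1
Σlᵢ = 5 ⇒ odd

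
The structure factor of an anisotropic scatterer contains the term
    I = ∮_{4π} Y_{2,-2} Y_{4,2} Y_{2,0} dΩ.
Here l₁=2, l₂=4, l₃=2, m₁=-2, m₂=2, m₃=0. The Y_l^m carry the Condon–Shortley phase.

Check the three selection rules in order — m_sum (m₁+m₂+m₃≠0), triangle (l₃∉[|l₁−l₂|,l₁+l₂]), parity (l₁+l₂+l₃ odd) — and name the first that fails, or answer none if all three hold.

m₁+m₂+m₃ = -2 + 2 + 0 = 0  ✓
triangle: |2−4|=2 ≤ l₃=2 ≤ 2+4=6  ✓
parity: l₁+l₂+l₃ = 8 is even  ✓

none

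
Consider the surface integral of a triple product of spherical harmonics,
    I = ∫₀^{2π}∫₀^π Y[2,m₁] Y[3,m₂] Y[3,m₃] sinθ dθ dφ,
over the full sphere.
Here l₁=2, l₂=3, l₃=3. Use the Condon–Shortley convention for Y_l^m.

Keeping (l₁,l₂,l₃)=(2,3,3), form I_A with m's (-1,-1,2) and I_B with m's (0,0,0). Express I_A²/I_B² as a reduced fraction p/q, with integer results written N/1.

Shared (l₁,l₂,l₃)=(2,3,3): N and (l;000)² cancel in I_A²/I_B².
A: Δ = 2!·2!·4!/9! = 1/3780; Racah Σ t=1..2: t=1:−1/12 t=2:+1/48 = -1/16; ⇒ 3j(2 3 3; -1 -1 2)² = 1/28, sgn +1
B: Δ = 2!·2!·4!/9! = 1/3780; Racah Σ t=0..2: t=0:+1/24 t=1:−1/4 t=2:+1/24 = -1/6; ⇒ 3j(2 3 3; 0 0 0)² = 4/105, sgn +1
I_A²/I_B² = (1/28)/(4/105) = 15/16

15/16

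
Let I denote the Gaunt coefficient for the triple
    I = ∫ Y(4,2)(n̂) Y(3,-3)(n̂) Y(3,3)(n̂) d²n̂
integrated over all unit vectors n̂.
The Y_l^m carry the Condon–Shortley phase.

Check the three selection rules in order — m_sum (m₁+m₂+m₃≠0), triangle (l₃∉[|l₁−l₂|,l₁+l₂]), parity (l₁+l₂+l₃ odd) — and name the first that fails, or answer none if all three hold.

m₁+m₂+m₃ = 2 − 3 + 3 = 2  ✗
triangle: |4−3|=1 ≤ l₃=3 ≤ 4+3=7
parity: l₁+l₂+l₃ = 10 is even

m_sum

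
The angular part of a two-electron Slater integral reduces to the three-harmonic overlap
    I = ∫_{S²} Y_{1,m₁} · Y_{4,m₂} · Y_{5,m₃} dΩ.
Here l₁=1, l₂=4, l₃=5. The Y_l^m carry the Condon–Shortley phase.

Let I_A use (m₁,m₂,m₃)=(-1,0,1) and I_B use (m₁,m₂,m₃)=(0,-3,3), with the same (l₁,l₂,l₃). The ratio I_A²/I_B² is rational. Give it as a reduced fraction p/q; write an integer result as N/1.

Shared (l₁,l₂,l₃)=(1,4,5): N and (l;000)² cancel in I_A²/I_B².
A: Δ = 0!·2!·8!/11! = 1/495; Racah Σ t=0..0: t=0:+1/1152 = 1/1152; ⇒ 3j(1 4 5; -1 0 1)² = 1/33, sgn +1
B: Δ = 0!·2!·8!/11! = 1/495; Racah Σ t=0..0: t=0:+1/5040 = 1/5040; ⇒ 3j(1 4 5; 0 -3 3)² = 16/495, sgn +1
I_A²/I_B² = (1/33)/(16/495) = 15/16

15/16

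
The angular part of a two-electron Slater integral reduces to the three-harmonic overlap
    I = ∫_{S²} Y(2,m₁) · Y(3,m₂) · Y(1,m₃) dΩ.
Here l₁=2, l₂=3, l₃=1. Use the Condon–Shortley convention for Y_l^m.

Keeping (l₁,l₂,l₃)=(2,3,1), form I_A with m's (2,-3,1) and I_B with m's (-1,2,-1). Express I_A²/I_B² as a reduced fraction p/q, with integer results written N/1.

l's match ⇒ only the (l;m) 3-j factors differ between A and B.
A: triangle coeff Δ(2,3,1) = 1/105; Σ_t [0,0]: t=0:+1/48 = 1/48; (3j)²=1/7 [(2 3 1; 2 -3 1)], sign=+1
B: triangle coeff Δ(2,3,1) = 1/105; Σ_t [3,3]: t=3:−1/12 = -1/12; (3j)²=2/21 [(2 3 1; -1 2 -1)], sign=-1
I_A²/I_B² = (1/7)/(2/21) = 3/2

3/2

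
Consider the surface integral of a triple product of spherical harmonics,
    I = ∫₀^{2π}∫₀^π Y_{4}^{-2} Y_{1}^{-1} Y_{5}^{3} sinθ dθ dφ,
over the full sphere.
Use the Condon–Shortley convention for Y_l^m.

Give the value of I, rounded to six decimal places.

Checks pass: Σm=0; 10 even; l₃=5∈[3,5].
(2·4+1)(2·1+1)(2·5+1) = 297
Δ: 0! 8! 2! / 11! → 1/495
sum: t=0:+1/576 = 1/576
3j²(4 1 5; 0 0 0) = Δ·Π!·Σ² = 5/99  (sign -1)
sum: t=0:+1/2880 = 1/2880
3j²(4 1 5; -2 -1 3) = Δ·Π!·Σ² = 28/495  (sign +1)
combine: 4πI² = 297·5/99·28/495 = 28/33
take √, sign -1: I = -0.25984664

-0.259847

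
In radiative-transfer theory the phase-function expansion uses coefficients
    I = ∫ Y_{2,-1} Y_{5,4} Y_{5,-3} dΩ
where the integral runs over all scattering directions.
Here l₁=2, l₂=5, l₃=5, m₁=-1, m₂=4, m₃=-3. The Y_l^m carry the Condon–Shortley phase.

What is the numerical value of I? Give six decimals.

0.196098

Rules hold: Σm=0, L=12 even, 3≤5≤7.
N = 5·11·11 = 605
Δ = 2!·2!·8!/13! = 1/38610
Racah Σ t=0..2: t=0:+1/2880 t=1:−1/576 t=2:+1/2880 = -1/960
⇒ 3j(2 5 5; 0 0 0)² = 10/429, sgn +1
Racah Σ t=1..2: t=1:−1/80640 t=2:+1/10080 = 1/11520
⇒ 3j(2 5 5; -1 4 -3)² = 49/1430, sgn +1
4πI² = N·(3j₀)²·(3jₘ)² = 245/507
I = +1·√(0.483235/4π) = 0.19609844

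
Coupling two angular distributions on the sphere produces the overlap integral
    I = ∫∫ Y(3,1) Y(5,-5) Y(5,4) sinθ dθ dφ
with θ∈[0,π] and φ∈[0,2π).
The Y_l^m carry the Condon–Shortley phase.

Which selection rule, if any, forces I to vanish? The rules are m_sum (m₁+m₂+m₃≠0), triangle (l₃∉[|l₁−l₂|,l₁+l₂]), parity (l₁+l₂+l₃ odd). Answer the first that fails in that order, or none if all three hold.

parity

m₁+m₂+m₃ = 1 − 5 + 4 = 0  ✓
triangle: |3−5|=2 ≤ l₃=5 ≤ 3+5=8  ✓
parity: l₁+l₂+l₃ = 13 is odd  ✗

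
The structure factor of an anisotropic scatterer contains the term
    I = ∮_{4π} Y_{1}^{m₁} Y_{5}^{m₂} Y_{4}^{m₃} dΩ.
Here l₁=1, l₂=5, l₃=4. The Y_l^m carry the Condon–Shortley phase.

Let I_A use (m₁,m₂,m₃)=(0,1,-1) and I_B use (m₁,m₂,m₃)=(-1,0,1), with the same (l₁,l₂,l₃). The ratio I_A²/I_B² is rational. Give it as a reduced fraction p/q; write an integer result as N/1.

12/5

l's match ⇒ only the (l;m) 3-j factors differ between A and B.
A: triangle coeff Δ(1,5,4) = 1/495; Σ_t [1,1]: t=1:−1/720 = -1/720; (3j)²=8/165 [(1 5 4; 0 1 -1)], sign=+1
B: triangle coeff Δ(1,5,4) = 1/495; Σ_t [2,2]: t=2:+1/1440 = 1/1440; (3j)²=2/99 [(1 5 4; -1 0 1)], sign=-1
I_A²/I_B² = (8/165)/(2/99) = 12/5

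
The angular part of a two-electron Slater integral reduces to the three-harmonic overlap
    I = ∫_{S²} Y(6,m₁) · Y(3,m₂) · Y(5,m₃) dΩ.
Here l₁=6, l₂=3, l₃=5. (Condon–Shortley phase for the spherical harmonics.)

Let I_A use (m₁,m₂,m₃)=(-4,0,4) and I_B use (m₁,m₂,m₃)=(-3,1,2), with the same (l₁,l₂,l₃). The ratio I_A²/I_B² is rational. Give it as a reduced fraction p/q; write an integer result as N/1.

l's match ⇒ only the (l;m) 3-j factors differ between A and B.
A: triangle coeff Δ(6,3,5) = 1/675675; Σ_t [2,3]: t=2:+1/161280 t=3:−1/60480 = -1/96768; (3j)²=15/1001 [(6 3 5; -4 0 4)], sign=+1
B: triangle coeff Δ(6,3,5) = 1/675675; Σ_t [2,4]: t=2:+1/40320 t=3:−1/8640 t=4:+1/34560 = -1/16128; (3j)²=18/1001 [(6 3 5; -3 1 2)], sign=+1
I_A²/I_B² = (15/1001)/(18/1001) = 5/6

5/6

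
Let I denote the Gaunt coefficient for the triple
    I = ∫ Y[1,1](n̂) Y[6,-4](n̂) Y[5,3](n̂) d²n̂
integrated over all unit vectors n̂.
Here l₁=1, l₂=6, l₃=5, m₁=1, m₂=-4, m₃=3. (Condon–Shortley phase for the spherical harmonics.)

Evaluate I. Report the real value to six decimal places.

0.274090

m-sum 0 ✓  L=12 even ✓  5≤5≤7 ✓
Π(2lᵢ+1) = 3×13×11 = 429
triangle coeff Δ(1,6,5) = 1/858
Σ_t [1,1]: t=1:−1/14400 = -1/14400
(3j)²=6/143 [(1 6 5; 0 0 0)], sign=+1
Σ_t [0,0]: t=0:+1/161280 = 1/161280
(3j)²=15/286 [(1 6 5; 1 -4 3)], sign=+1
⇒ 4πI² = 135/143
I = (+1)√(135/143/(4π)) = 0.27409047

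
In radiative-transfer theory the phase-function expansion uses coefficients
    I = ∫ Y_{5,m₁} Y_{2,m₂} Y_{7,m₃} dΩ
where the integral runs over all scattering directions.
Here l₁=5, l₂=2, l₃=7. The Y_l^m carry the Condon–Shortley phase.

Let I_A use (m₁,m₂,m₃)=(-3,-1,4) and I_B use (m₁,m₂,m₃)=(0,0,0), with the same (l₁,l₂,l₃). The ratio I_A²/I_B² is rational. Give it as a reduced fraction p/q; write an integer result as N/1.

Same 5,2,7: normalisation and zero-m 3j drop out of the ratio.
A: Δ: 0! 10! 4! / 15! → 1/15015; sum: t=0:+1/483840 = 1/483840; 3j²(5 2 7; -3 -1 4) = Δ·Π!·Σ² = 3/91  (sign -1)
B: Δ: 0! 10! 4! / 15! → 1/15015; sum: t=0:+1/57600 = 1/57600; 3j²(5 2 7; 0 0 0) = Δ·Π!·Σ² = 21/715  (sign -1)
I_A²/I_B² = (3/91)/(21/715) = 55/49

55/49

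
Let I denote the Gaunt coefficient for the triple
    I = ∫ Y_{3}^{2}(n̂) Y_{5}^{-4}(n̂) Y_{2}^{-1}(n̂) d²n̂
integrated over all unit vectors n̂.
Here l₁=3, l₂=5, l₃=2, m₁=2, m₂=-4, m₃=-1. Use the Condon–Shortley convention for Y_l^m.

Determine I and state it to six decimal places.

m-sum = 2 − 4 − 1 = -3 ≠ 0 ⇒ I = 0

0.000000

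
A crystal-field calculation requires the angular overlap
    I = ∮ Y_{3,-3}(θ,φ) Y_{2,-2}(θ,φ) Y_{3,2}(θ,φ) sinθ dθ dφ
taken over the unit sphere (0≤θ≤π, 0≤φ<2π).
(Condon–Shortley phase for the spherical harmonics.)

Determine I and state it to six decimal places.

m-sum = -3 − 2 + 2 = -3 ≠ 0 ⇒ I = 0

0.000000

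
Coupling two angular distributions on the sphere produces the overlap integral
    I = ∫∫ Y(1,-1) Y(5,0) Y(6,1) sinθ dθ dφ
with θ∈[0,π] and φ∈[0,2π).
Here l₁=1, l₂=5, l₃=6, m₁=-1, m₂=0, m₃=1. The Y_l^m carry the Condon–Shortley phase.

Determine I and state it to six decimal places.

-0.187239

Checks pass: Σm=0; 12 even; l₃=6∈[4,6].
(2·1+1)(2·5+1)(2·6+1) = 429
Δ: 0! 2! 10! / 13! → 1/858
sum: t=0:+1/14400 = 1/14400
3j²(1 5 6; 0 0 0) = Δ·Π!·Σ² = 6/143  (sign +1)
sum: t=0:+1/28800 = 1/28800
3j²(1 5 6; -1 0 1) = Δ·Π!·Σ² = 7/286  (sign -1)
combine: 4πI² = 429·6/143·7/286 = 63/143
take √, sign -1: I = -0.18723944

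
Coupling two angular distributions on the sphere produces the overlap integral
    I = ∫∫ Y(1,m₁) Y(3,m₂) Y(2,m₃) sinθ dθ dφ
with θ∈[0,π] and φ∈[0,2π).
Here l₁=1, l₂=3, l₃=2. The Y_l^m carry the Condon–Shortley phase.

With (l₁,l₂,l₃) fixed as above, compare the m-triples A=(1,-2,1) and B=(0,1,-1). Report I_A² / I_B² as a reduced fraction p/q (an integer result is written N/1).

l's match ⇒ only the (l;m) 3-j factors differ between A and B.
A: triangle coeff Δ(1,3,2) = 1/105; Σ_t [0,0]: t=0:+1/12 = 1/12; (3j)²=2/21 [(1 3 2; 1 -2 1)], sign=-1
B: triangle coeff Δ(1,3,2) = 1/105; Σ_t [1,1]: t=1:−1/6 = -1/6; (3j)²=8/105 [(1 3 2; 0 1 -1)], sign=+1
I_A²/I_B² = (2/21)/(8/105) = 5/4

5/4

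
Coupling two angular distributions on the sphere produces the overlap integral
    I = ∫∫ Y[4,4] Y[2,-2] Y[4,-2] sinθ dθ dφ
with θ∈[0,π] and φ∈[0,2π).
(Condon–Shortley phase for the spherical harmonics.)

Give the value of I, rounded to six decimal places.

Checks pass: Σm=0; 10 even; l₃=4∈[2,6].
(2·4+1)(2·2+1)(2·4+1) = 405
Δ: 2! 6! 2! / 11! → 1/13860
sum: t=0:+1/192 t=1:−1/36 t=2:+1/192 = -5/288
3j²(4 2 4; 0 0 0) = Δ·Π!·Σ² = 20/693  (sign -1)
sum: t=0:+1/2880 = 1/2880
3j²(4 2 4; 4 -2 -2) = Δ·Π!·Σ² = 2/165  (sign +1)
combine: 4πI² = 405·20/693·2/165 = 120/847
take √, sign -1: I = -0.10618031

-0.106180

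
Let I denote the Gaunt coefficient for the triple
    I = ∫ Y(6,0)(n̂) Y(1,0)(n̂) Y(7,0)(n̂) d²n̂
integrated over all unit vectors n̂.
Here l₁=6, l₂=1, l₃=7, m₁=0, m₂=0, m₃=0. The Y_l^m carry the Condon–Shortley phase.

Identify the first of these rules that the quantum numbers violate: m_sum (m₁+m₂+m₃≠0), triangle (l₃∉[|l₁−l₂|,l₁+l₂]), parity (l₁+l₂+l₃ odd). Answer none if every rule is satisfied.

none

azimuthal sum: 0 + 0 + 0 = 0  ✓
5 ≤ 7 ≤ 7 (triangle on l)  ✓
L = 6 + 1 + 7 = 14 (even)  ✓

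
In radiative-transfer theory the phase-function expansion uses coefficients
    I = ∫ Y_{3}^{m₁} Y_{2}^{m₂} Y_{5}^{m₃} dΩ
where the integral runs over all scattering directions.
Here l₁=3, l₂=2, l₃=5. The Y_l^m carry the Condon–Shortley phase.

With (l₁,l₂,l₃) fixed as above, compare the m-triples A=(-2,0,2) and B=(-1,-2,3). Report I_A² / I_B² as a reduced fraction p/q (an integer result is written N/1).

9/10

Shared (l₁,l₂,l₃)=(3,2,5): N and (l;000)² cancel in I_A²/I_B².
A: Δ = 0!·6!·4!/11! = 1/2310; Racah Σ t=0..0: t=0:+1/480 = 1/480; ⇒ 3j(3 2 5; -2 0 2)² = 3/110, sgn -1
B: Δ = 0!·6!·4!/11! = 1/2310; Racah Σ t=0..0: t=0:+1/1152 = 1/1152; ⇒ 3j(3 2 5; -1 -2 3)² = 1/33, sgn +1
I_A²/I_B² = (3/110)/(1/33) = 9/10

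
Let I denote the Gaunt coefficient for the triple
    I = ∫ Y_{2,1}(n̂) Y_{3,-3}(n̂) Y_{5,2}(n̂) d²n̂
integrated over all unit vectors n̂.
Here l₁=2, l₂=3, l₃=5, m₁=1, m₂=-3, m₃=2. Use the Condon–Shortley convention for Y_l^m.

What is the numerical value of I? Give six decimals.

Rules hold: Σm=0, L=10 even, 1≤5≤5.
N = 5·7·11 = 385
Δ = 0!·4!·6!/11! = 1/2310
Racah Σ t=0..0: t=0:+1/144 = 1/144
⇒ 3j(2 3 5; 0 0 0)² = 10/231, sgn -1
Racah Σ t=0..0: t=0:+1/4320 = 1/4320
⇒ 3j(2 3 5; 1 -3 2)² = 1/330, sgn -1
4πI² = N·(3j₀)²·(3jₘ)² = 5/99
I = +1·√(0.0505051/4π) = 0.06339609

0.063396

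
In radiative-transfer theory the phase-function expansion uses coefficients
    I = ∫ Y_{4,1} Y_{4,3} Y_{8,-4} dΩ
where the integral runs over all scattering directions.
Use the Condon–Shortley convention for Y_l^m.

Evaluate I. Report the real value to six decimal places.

0.188506

Checks pass: Σm=0; 16 even; l₃=8∈[0,8].
(2·4+1)(2·4+1)(2·8+1) = 1377
Δ: 0! 8! 8! / 17! → 1/218790
sum: t=0:+1/331776 = 1/331776
3j²(4 4 8; 0 0 0) = Δ·Π!·Σ² = 490/21879  (sign +1)
sum: t=0:+1/3628800 = 1/3628800
3j²(4 4 8; 1 3 -4) = Δ·Π!·Σ² = 16/1105  (sign +1)
combine: 4πI² = 1377·490/21879·16/1105 = 14112/31603
take √, sign +1: I = 0.18850601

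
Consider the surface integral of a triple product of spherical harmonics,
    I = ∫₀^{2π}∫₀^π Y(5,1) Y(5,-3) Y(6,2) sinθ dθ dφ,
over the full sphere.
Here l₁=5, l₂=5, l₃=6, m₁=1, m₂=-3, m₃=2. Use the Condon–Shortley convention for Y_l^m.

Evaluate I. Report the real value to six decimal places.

Rules hold: Σm=0, L=16 even, 0≤6≤10.
N = 11·11·13 = 1573
Δ = 4!·6!·6!/17! = 1/28588560
Racah Σ t=0..4: t=0:+1/345600 t=1:−1/13824 t=2:+1/5184 t=3:−1/13824 t=4:+1/345600 = 7/129600
⇒ 3j(5 5 6; 0 0 0)² = 80/7293, sgn +1
Racah Σ t=0..2: t=0:+1/55296 t=1:−1/25920 t=2:+1/138240 = -11/829440
⇒ 3j(5 5 6; 1 -3 2)² = 11/1326, sgn -1
4πI² = N·(3j₀)²·(3jₘ)² = 4840/33813
I = -1·√(0.14314/4π) = -0.10672739

-0.106727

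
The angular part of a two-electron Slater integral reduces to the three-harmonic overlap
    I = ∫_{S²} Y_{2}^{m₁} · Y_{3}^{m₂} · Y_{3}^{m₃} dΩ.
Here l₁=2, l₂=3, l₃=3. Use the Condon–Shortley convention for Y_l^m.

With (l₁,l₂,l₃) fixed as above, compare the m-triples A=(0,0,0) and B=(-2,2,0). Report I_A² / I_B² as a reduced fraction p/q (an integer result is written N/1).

4/5

l's match ⇒ only the (l;m) 3-j factors differ between A and B.
A: triangle coeff Δ(2,3,3) = 1/3780; Σ_t [0,2]: t=0:+1/24 t=1:−1/4 t=2:+1/24 = -1/6; (3j)²=4/105 [(2 3 3; 0 0 0)], sign=+1
B: triangle coeff Δ(2,3,3) = 1/3780; Σ_t [2,2]: t=2:+1/24 = 1/24; (3j)²=1/21 [(2 3 3; -2 2 0)], sign=-1
I_A²/I_B² = (4/105)/(1/21) = 4/5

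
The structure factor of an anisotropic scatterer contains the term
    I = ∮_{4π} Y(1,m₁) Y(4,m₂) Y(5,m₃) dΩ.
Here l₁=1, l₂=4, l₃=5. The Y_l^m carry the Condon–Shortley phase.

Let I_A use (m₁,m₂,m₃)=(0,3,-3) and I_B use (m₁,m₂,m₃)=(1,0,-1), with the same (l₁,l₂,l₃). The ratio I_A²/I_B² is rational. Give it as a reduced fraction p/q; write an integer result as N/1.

l's match ⇒ only the (l;m) 3-j factors differ between A and B.
A: triangle coeff Δ(1,4,5) = 1/495; Σ_t [0,0]: t=0:+1/5040 = 1/5040; (3j)²=16/495 [(1 4 5; 0 3 -3)], sign=+1
B: triangle coeff Δ(1,4,5) = 1/495; Σ_t [0,0]: t=0:+1/1152 = 1/1152; (3j)²=1/33 [(1 4 5; 1 0 -1)], sign=+1
I_A²/I_B² = (16/495)/(1/33) = 16/15

16/15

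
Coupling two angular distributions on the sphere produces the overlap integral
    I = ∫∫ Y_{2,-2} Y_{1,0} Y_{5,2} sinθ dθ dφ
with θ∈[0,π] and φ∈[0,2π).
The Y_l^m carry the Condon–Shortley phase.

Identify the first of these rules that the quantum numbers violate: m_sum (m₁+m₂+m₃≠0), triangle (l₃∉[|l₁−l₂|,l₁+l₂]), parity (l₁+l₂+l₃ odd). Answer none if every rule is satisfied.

m₁+m₂+m₃ = -2 + 0 + 2 = 0  ✓
triangle: |2−1|=1 ≤ l₃=5 ≤ 2+1=3  ✗
parity: l₁+l₂+l₃ = 8 is even

triangle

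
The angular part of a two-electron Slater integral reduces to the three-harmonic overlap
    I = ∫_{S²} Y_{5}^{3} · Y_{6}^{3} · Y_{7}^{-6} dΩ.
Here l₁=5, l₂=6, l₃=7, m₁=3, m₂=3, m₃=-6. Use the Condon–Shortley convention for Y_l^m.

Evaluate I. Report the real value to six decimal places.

Rules hold: Σm=0, L=18 even, 1≤7≤11.
N = 11·13·15 = 2145
Δ = 4!·6!·8!/19! = 1/174594420
Racah Σ t=0..4: t=0:+1/4147200 t=1:−1/207360 t=2:+1/82944 t=3:−1/207360 t=4:+1/4147200 = 1/345600
⇒ 3j(5 6 7; 0 0 0)² = 420/46189, sgn -1
Racah Σ t=1..2: t=1:−1/29030400 t=2:+1/14515200 = 1/29030400
⇒ 3j(5 6 7; 3 3 -6)² = 12/1615, sgn -1
4πI² = N·(3j₀)²·(3jₘ)² = 15120/104329
I = +1·√(0.144926/4π) = 0.10739114

0.107391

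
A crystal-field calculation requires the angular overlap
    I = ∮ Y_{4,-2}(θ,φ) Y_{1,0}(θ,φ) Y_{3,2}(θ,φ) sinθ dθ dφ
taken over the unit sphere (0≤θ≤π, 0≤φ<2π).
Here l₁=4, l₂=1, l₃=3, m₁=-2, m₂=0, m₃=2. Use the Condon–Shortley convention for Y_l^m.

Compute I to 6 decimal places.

0.213244

m-sum 0 ✓  L=8 even ✓  3≤3≤5 ✓
Π(2lᵢ+1) = 9×3×7 = 189
triangle coeff Δ(4,1,3) = 1/252
Σ_t [1,1]: t=1:−1/36 = -1/36
(3j)²=4/63 [(4 1 3; 0 0 0)], sign=+1
Σ_t [1,1]: t=1:−1/120 = -1/120
(3j)²=1/21 [(4 1 3; -2 0 2)], sign=+1
⇒ 4πI² = 4/7
I = (+1)√(4/7/(4π)) = 0.21324362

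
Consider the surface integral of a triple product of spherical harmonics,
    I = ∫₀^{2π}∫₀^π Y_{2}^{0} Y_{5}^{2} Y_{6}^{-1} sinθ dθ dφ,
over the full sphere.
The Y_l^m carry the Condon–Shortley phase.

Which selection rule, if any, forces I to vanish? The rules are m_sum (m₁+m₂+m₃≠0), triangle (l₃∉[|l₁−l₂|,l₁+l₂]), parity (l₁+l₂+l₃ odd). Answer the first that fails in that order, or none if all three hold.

m₁+m₂+m₃ = 0 + 2 − 1 = 1  ✗
triangle: |2−5|=3 ≤ l₃=6 ≤ 2+5=7
parity: l₁+l₂+l₃ = 13 is odd

m_sum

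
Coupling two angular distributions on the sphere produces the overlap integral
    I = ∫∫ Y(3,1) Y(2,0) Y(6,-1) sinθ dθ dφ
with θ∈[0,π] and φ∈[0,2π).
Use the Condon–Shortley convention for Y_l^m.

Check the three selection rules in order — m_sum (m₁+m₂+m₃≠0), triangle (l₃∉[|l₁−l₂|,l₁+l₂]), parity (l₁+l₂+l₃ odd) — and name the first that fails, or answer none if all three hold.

azimuthal sum: 1 + 0 − 1 = 0  ✓
1 ≤ 6 ≤ 5 (triangle on l)  ✗
L = 3 + 2 + 6 = 11 (odd)

triangle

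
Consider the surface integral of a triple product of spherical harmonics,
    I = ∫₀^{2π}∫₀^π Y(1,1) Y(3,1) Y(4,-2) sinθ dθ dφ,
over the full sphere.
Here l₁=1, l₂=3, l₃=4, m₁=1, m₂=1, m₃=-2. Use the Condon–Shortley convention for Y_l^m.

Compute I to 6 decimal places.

0.238414

m-sum 0 ✓  L=8 even ✓  2≤4≤4 ✓
Π(2lᵢ+1) = 3×7×9 = 189
triangle coeff Δ(1,3,4) = 1/252
Σ_t [0,0]: t=0:+1/36 = 1/36
(3j)²=4/63 [(1 3 4; 0 0 0)], sign=+1
Σ_t [0,0]: t=0:+1/96 = 1/96
(3j)²=5/84 [(1 3 4; 1 1 -2)], sign=+1
⇒ 4πI² = 5/7
I = (+1)√(5/7/(4π)) = 0.23841361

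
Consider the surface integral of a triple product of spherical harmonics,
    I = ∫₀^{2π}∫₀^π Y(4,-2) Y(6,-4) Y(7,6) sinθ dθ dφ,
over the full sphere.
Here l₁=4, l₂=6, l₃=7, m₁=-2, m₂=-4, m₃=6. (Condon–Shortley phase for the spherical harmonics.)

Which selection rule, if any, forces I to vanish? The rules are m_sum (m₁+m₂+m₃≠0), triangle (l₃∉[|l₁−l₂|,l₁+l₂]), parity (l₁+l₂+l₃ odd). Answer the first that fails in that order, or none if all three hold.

Σmᵢ = 0  ✓
l₃∈[|l₁−l₂|,l₁+l₂]=[2,10], have l₃=7  ✓
Σlᵢ = 17 ⇒ odd  ✗

parity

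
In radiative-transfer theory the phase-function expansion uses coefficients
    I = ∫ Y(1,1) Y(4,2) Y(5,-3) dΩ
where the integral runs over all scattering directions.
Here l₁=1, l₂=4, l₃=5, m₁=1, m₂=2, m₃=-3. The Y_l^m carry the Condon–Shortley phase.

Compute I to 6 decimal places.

-0.259847

Checks pass: Σm=0; 10 even; l₃=5∈[3,5].
(2·1+1)(2·4+1)(2·5+1) = 297
Δ: 0! 2! 8! / 11! → 1/495
sum: t=0:+1/576 = 1/576
3j²(1 4 5; 0 0 0) = Δ·Π!·Σ² = 5/99  (sign -1)
sum: t=0:+1/2880 = 1/2880
3j²(1 4 5; 1 2 -3) = Δ·Π!·Σ² = 28/495  (sign +1)
combine: 4πI² = 297·5/99·28/495 = 28/33
take √, sign -1: I = -0.25984664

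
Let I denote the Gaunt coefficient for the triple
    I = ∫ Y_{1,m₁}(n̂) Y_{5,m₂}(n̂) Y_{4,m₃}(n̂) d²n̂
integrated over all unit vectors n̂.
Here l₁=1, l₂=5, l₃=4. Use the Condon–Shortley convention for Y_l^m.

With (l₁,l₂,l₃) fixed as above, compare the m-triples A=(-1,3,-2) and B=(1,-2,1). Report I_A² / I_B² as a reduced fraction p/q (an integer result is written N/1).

l's match ⇒ only the (l;m) 3-j factors differ between A and B.
A: triangle coeff Δ(1,5,4) = 1/495; Σ_t [2,2]: t=2:+1/2880 = 1/2880; (3j)²=28/495 [(1 5 4; -1 3 -2)], sign=+1
B: triangle coeff Δ(1,5,4) = 1/495; Σ_t [0,0]: t=0:+1/1440 = 1/1440; (3j)²=7/165 [(1 5 4; 1 -2 1)], sign=-1
I_A²/I_B² = (28/495)/(7/165) = 4/3

4/3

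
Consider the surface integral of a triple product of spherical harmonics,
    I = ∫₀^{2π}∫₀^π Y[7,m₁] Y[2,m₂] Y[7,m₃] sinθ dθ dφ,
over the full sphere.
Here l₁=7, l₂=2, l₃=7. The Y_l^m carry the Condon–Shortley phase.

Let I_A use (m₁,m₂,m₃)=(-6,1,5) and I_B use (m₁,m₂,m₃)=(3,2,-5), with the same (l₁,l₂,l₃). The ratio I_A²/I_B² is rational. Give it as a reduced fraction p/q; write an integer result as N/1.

l's match ⇒ only the (l;m) 3-j factors differ between A and B.
A: triangle coeff Δ(7,2,7) = 1/185640; Σ_t [1,2]: t=1:−1/958003200 t=2:+1/79833600 = 1/87091200; (3j)²=121/4760 [(7 2 7; -6 1 5)], sign=+1
B: triangle coeff Δ(7,2,7) = 1/185640; Σ_t [2,2]: t=2:+1/29030400 = 1/29030400; (3j)²=99/7735 [(7 2 7; 3 2 -5)], sign=+1
I_A²/I_B² = (121/4760)/(99/7735) = 143/72

143/72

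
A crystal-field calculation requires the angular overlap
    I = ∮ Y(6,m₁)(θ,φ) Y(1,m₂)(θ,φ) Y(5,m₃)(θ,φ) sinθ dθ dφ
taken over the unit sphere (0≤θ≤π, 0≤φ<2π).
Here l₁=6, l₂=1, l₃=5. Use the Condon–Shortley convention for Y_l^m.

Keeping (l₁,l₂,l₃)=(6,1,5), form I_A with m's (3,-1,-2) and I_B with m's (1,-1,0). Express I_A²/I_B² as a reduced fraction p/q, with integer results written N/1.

Same 6,1,5: normalisation and zero-m 3j drop out of the ratio.
A: Δ: 2! 10! 0! / 13! → 1/858; sum: t=0:+1/60480 = 1/60480; 3j²(6 1 5; 3 -1 -2) = Δ·Π!·Σ² = 6/143  (sign -1)
B: Δ: 2! 10! 0! / 13! → 1/858; sum: t=0:+1/28800 = 1/28800; 3j²(6 1 5; 1 -1 0) = Δ·Π!·Σ² = 7/286  (sign -1)
I_A²/I_B² = (6/143)/(7/286) = 12/7

12/7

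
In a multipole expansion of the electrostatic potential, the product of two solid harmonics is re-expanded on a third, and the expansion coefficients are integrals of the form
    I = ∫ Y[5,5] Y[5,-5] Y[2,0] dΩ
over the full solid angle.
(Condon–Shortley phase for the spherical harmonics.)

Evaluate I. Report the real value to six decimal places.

m-sum 0 ✓  L=12 even ✓  0≤2≤10 ✓
Π(2lᵢ+1) = 11×11×5 = 605
triangle coeff Δ(5,5,2) = 1/38610
Σ_t [3,5]: t=3:−1/2880 t=4:+1/576 t=5:−1/2880 = 1/960
(3j)²=10/429 [(5 5 2; 0 0 0)], sign=+1
Σ_t [0,0]: t=0:+1/161280 = 1/161280
(3j)²=15/286 [(5 5 2; 5 -5 0)], sign=+1
⇒ 4πI² = 125/169
I = (+1)√(125/169/(4π)) = 0.24260890

0.242609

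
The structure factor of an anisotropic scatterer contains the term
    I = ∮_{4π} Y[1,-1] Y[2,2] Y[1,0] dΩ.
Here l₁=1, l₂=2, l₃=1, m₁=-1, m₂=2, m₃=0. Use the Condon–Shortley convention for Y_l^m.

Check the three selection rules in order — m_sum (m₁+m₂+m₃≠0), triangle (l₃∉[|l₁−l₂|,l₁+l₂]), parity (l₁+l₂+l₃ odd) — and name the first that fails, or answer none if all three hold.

m_sum

azimuthal sum: -1 + 2 + 0 = 1  ✗
1 ≤ 1 ≤ 3 (triangle on l)
L = 1 + 2 + 1 = 4 (even)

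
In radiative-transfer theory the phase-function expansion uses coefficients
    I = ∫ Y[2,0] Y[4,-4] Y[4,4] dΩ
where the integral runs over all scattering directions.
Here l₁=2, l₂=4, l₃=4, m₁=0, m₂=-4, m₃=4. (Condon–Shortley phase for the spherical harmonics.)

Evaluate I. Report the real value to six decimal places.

Rules hold: Σm=0, L=10 even, 2≤4≤6.
N = 5·9·9 = 405
Δ = 2!·2!·6!/11! = 1/13860
Racah Σ t=0..2: t=0:+1/192 t=1:−1/36 t=2:+1/192 = -5/288
⇒ 3j(2 4 4; 0 0 0)² = 20/693, sgn -1
Racah Σ t=0..0: t=0:+1/2880 = 1/2880
⇒ 3j(2 4 4; 0 -4 4)² = 28/495, sgn +1
4πI² = N·(3j₀)²·(3jₘ)² = 80/121
I = -1·√(0.661157/4π) = -0.22937568

-0.229376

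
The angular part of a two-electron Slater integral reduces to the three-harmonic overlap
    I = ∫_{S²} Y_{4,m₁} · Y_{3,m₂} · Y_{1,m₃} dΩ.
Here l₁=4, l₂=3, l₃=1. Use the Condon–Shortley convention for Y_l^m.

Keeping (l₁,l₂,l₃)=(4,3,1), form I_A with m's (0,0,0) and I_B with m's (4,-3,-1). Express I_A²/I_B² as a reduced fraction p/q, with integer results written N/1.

l's match ⇒ only the (l;m) 3-j factors differ between A and B.
A: triangle coeff Δ(4,3,1) = 1/252; Σ_t [3,3]: t=3:−1/36 = -1/36; (3j)²=4/63 [(4 3 1; 0 0 0)], sign=+1
B: triangle coeff Δ(4,3,1) = 1/252; Σ_t [0,0]: t=0:+1/1440 = 1/1440; (3j)²=1/9 [(4 3 1; 4 -3 -1)], sign=+1
I_A²/I_B² = (4/63)/(1/9) = 4/7

4/7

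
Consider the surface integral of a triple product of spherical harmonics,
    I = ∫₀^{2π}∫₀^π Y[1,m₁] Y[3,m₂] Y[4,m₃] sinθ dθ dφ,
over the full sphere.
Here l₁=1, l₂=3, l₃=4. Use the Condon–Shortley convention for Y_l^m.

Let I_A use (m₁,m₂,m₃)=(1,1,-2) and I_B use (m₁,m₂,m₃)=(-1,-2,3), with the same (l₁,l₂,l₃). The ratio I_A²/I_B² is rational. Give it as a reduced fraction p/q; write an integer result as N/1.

l's match ⇒ only the (l;m) 3-j factors differ between A and B.
A: triangle coeff Δ(1,3,4) = 1/252; Σ_t [0,0]: t=0:+1/96 = 1/96; (3j)²=5/84 [(1 3 4; 1 1 -2)], sign=+1
B: triangle coeff Δ(1,3,4) = 1/252; Σ_t [0,0]: t=0:+1/240 = 1/240; (3j)²=1/12 [(1 3 4; -1 -2 3)], sign=-1
I_A²/I_B² = (5/84)/(1/12) = 5/7

5/7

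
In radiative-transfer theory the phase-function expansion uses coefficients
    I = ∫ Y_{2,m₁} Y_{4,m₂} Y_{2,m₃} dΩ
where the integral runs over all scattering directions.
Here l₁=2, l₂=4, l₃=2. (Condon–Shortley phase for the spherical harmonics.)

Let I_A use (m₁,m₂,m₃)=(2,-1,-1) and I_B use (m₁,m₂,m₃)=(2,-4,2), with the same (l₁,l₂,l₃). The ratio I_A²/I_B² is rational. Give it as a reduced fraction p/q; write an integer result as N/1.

1/14

Shared (l₁,l₂,l₃)=(2,4,2): N and (l;000)² cancel in I_A²/I_B².
A: Δ = 4!·0!·4!/9! = 1/630; Racah Σ t=0..0: t=0:+1/144 = 1/144; ⇒ 3j(2 4 2; 2 -1 -1)² = 1/126, sgn -1
B: Δ = 4!·0!·4!/9! = 1/630; Racah Σ t=0..0: t=0:+1/576 = 1/576; ⇒ 3j(2 4 2; 2 -4 2)² = 1/9, sgn +1
I_A²/I_B² = (1/126)/(1/9) = 1/14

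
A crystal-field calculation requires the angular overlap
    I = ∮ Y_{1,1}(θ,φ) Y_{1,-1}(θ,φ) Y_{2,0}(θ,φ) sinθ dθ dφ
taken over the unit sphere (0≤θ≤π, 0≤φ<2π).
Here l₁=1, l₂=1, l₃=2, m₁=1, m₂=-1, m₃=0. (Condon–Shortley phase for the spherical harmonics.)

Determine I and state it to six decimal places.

m-sum 0 ✓  L=4 even ✓  0≤2≤2 ✓
Π(2lᵢ+1) = 3×3×5 = 45
triangle coeff Δ(1,1,2) = 1/30
Σ_t [0,0]: t=0:+1/1 = 1/1
(3j)²=2/15 [(1 1 2; 0 0 0)], sign=+1
Σ_t [0,0]: t=0:+1/4 = 1/4
(3j)²=1/30 [(1 1 2; 1 -1 0)], sign=+1
⇒ 4πI² = 1/5
I = (+1)√(1/5/(4π)) = 0.12615663

0.126157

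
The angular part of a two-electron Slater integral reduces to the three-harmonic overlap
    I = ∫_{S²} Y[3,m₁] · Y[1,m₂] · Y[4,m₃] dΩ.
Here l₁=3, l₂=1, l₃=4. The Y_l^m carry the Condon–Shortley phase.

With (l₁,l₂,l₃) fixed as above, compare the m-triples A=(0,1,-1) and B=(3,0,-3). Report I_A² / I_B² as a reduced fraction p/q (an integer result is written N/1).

l's match ⇒ only the (l;m) 3-j factors differ between A and B.
A: triangle coeff Δ(3,1,4) = 1/252; Σ_t [0,0]: t=0:+1/72 = 1/72; (3j)²=5/126 [(3 1 4; 0 1 -1)], sign=-1
B: triangle coeff Δ(3,1,4) = 1/252; Σ_t [0,0]: t=0:+1/720 = 1/720; (3j)²=1/36 [(3 1 4; 3 0 -3)], sign=-1
I_A²/I_B² = (5/126)/(1/36) = 10/7

10/7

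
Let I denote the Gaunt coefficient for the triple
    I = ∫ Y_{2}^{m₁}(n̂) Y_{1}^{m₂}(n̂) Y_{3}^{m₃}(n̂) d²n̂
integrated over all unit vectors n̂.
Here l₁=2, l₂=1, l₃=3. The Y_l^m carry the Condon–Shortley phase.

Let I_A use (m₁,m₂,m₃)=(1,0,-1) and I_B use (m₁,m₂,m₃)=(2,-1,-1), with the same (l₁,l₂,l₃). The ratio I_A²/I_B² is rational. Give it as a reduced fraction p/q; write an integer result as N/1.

8/1

l's match ⇒ only the (l;m) 3-j factors differ between A and B.
A: triangle coeff Δ(2,1,3) = 1/105; Σ_t [0,0]: t=0:+1/6 = 1/6; (3j)²=8/105 [(2 1 3; 1 0 -1)], sign=+1
B: triangle coeff Δ(2,1,3) = 1/105; Σ_t [0,0]: t=0:+1/48 = 1/48; (3j)²=1/105 [(2 1 3; 2 -1 -1)], sign=+1
I_A²/I_B² = (8/105)/(1/105) = 8/1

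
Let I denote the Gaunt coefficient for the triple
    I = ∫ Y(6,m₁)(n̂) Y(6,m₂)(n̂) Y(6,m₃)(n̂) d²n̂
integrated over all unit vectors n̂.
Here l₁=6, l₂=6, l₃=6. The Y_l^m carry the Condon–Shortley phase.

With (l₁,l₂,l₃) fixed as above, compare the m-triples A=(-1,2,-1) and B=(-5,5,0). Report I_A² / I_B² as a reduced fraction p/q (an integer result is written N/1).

l's match ⇒ only the (l;m) 3-j factors differ between A and B.
A: triangle coeff Δ(6,6,6) = 1/325909584; Σ_t [2,6]: t=2:+1/4147200 t=3:−1/207360 t=4:+1/82944 t=5:−1/207360 t=6:+1/4147200 = 1/345600; (3j)²=420/46189 [(6 6 6; -1 2 -1)], sign=-1
B: triangle coeff Δ(6,6,6) = 1/325909584; Σ_t [5,6]: t=5:−1/62208000 t=6:+1/10368000 = 1/12441600; (3j)²=275/16796 [(6 6 6; -5 5 0)], sign=+1
I_A²/I_B² = (420/46189)/(275/16796) = 336/605

336/605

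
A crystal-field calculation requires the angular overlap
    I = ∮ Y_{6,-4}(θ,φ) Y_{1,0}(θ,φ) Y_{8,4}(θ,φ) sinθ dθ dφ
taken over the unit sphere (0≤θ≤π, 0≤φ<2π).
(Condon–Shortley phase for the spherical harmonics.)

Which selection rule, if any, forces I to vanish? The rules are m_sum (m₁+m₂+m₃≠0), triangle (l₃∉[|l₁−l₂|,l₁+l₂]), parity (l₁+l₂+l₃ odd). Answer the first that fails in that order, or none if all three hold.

triangle

azimuthal sum: -4 + 0 + 4 = 0  ✓
5 ≤ 8 ≤ 7 (triangle on l)  ✗
L = 6 + 1 + 8 = 15 (odd)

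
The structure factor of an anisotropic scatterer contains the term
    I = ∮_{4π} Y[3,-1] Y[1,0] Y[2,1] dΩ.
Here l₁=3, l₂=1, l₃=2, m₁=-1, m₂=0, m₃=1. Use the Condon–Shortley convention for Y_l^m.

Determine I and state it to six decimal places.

-0.233597

m-sum 0 ✓  L=6 even ✓  2≤2≤4 ✓
Π(2lᵢ+1) = 7×3×5 = 105
triangle coeff Δ(3,1,2) = 1/105
Σ_t [1,1]: t=1:−1/4 = -1/4
(3j)²=3/35 [(3 1 2; 0 0 0)], sign=-1
Σ_t [1,1]: t=1:−1/6 = -1/6
(3j)²=8/105 [(3 1 2; -1 0 1)], sign=+1
⇒ 4πI² = 24/35
I = (-1)√(24/35/(4π)) = -0.23359668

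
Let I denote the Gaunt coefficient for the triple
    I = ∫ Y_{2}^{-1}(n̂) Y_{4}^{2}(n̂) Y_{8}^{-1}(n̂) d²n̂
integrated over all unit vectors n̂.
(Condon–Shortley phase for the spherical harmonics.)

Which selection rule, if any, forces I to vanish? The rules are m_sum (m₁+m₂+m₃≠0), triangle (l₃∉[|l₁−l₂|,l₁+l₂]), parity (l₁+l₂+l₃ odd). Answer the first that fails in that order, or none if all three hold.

m₁+m₂+m₃ = -1 + 2 − 1 = 0  ✓
triangle: |2−4|=2 ≤ l₃=8 ≤ 2+4=6  ✗
parity: l₁+l₂+l₃ = 14 is even

triangle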